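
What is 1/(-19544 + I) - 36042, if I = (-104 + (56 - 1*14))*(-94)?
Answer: -494352073/13716 ≈ -36042.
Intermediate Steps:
I = 5828 (I = (-104 + (56 - 14))*(-94) = (-104 + 42)*(-94) = -62*(-94) = 5828)
1/(-19544 + I) - 36042 = 1/(-19544 + 5828) - 36042 = 1/(-13716) - 36042 = -1/13716 - 36042 = -494352073/13716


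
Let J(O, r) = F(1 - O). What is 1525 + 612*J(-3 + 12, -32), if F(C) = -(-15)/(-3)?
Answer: -1535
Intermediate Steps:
F(C) = -5 (F(C) = -(-15)*(-1)/3 = -5*1 = -5)
J(O, r) = -5
1525 + 612*J(-3 + 12, -32) = 1525 + 612*(-5) = 1525 - 3060 = -1535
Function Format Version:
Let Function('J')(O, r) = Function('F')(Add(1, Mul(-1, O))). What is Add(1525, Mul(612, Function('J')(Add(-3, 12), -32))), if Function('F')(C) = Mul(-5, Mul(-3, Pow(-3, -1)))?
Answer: -1535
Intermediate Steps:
Function('F')(C) = -5 (Function('F')(C) = Mul(-5, Mul(-3, Rational(-1, 3))) = Mul(-5, 1) = -5)
Function('J')(O, r) = -5
Add(1525, Mul(612, Function('J')(Add(-3, 12), -32))) = Add(1525, Mul(612, -5)) = Add(1525, -3060) = -1535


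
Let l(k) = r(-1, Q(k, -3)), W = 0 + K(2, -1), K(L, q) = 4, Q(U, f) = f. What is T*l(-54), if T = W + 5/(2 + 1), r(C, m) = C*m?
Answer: 17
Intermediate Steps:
W = 4 (W = 0 + 4 = 4)
l(k) = 3 (l(k) = -1*(-3) = 3)
T = 17/3 (T = 4 + 5/(2 + 1) = 4 + 5/3 = 17/3 ≈ 5.6667)
T*l(-54) = (17/3)*3 = 17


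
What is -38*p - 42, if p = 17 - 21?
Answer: 110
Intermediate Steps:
p = -4
-38*p - 42 = -38*(-4) - 42 = 152 - 42 = 110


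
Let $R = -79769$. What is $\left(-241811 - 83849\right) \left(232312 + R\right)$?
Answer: $-49677153380$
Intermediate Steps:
$\left(-241811 - 83849\right) \left(232312 + R\right) = \left(-241811 - 83849\right) \left(232312 - 79769\right) = \left(-325660\right) 152543 = -49677153380$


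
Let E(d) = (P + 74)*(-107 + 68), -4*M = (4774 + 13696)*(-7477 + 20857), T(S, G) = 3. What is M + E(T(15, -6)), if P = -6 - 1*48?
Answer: -61782930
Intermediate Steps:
P = -54 (P = -6 - 48 = -54)
M = -61782150 (M = -(4774 + 13696)*(-7477 + 20857)/4 = -9235*13380/2 = -1/4*247128600 = -61782150)
E(d) = -780 (E(d) = (-54 + 74)*(-107 + 68) = 20*(-39) = -780)
M + E(T(15, -6)) = -61782150 - 780 = -61782930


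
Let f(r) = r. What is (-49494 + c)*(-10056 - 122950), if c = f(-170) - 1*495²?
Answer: 39195405134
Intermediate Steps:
c = -245195 (c = -170 - 1*495² = -170 - 1*245025 = -170 - 245025 = -245195)
(-49494 + c)*(-10056 - 122950) = (-49494 - 245195)*(-10056 - 122950) = -294689*(-133006) = 39195405134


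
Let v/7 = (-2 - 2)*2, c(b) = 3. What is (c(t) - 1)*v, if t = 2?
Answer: -112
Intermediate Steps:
v = -56 (v = 7*((-2 - 2)*2) = 7*(-4*2) = 7*(-8) = -56)
(c(t) - 1)*v = (3 - 1)*(-56) = 2*(-56) = -112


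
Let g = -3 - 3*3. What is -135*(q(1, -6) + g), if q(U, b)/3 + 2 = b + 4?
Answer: 3240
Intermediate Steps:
q(U, b) = 6 + 3*b (q(U, b) = -6 + 3*(b + 4) = -6 + 3*(4 + b) = -6 + (12 + 3*b) = 6 + 3*b)
g = -12 (g = -3 - 9 = -12)
-135*(q(1, -6) + g) = -135*((6 + 3*(-6)) - 12) = -135*((6 - 18) - 12) = -135*(-12 - 12) = -135*(-24) = 3240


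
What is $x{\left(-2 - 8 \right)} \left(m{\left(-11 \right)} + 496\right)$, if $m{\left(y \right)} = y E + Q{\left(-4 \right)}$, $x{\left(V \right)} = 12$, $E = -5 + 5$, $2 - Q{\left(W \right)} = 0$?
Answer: $5976$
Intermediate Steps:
$Q{\left(W \right)} = 2$ ($Q{\left(W \right)} = 2 - 0 = 2 + 0 = 2$)
$E = 0$
$m{\left(y \right)} = 2$ ($m{\left(y \right)} = y 0 + 2 = 0 + 2 = 2$)
$x{\left(-2 - 8 \right)} \left(m{\left(-11 \right)} + 496\right) = 12 \left(2 + 496\right) = 12 \cdot 498 = 5976$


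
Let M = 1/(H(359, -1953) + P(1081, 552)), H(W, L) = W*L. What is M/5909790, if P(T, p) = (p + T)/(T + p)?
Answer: -1/4143507423540 ≈ -2.4134e-13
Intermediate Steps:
H(W, L) = L*W
P(T, p) = 1 (P(T, p) = (T + p)/(T + p) = 1)
M = -1/701126 (M = 1/(-1953*359 + 1) = 1/(-701127 + 1) = 1/(-701126) = -1/701126 ≈ -1.4263e-6)
M/5909790 = -1/701126/5909790 = -1/701126*1/5909790 = -1/4143507423540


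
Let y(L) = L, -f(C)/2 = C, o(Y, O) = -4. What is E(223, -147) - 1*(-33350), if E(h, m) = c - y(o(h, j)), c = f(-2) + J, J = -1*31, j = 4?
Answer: 33327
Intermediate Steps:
f(C) = -2*C
J = -31
c = -27 (c = -2*(-2) - 31 = 4 - 31 = -27)
E(h, m) = -23 (E(h, m) = -27 - 1*(-4) = -27 + 4 = -23)
E(223, -147) - 1*(-33350) = -23 - 1*(-33350) = -23 + 33350 = 33327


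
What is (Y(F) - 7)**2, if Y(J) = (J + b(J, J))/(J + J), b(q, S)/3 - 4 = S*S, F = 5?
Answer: 121/25 ≈ 4.8400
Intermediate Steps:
b(q, S) = 12 + 3*S**2 (b(q, S) = 12 + 3*(S*S) = 12 + 3*S**2)
Y(J) = (12 + J + 3*J**2)/(2*J) (Y(J) = (J + (12 + 3*J**2))/(J + J) = (12 + J + 3*J**2)/((2*J)) = (12 + J + 3*J**2)*(1/(2*J)) = (12 + J + 3*J**2)/(2*J))
(Y(F) - 7)**2 = ((1/2)*(12 + 5 + 3*5**2)/5 - 7)**2 = ((1/2)*(1/5)*(12 + 5 + 3*25) - 7)**2 = ((1/2)*(1/5)*(12 + 5 + 75) - 7)**2 = ((1/2)*(1/5)*92 - 7)**2 = (46/5 - 7)**2 = (11/5)**2 = 121/25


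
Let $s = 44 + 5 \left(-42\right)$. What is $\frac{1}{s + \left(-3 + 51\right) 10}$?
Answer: $\frac{1}{314} \approx 0.0031847$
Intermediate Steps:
$s = -166$ ($s = 44 - 210 = -166$)
$\frac{1}{s + \left(-3 + 51\right) 10} = \frac{1}{-166 + \left(-3 + 51\right) 10} = \frac{1}{-166 + 48 \cdot 10} = \frac{1}{-166 + 480} = \frac{1}{314}$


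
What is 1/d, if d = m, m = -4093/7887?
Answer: -7887/4093 ≈ -1.9269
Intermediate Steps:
m = -4093/7887 (m = -4093*1/7887 = -4093/7887 ≈ -0.51896)
d = -4093/7887 ≈ -0.51896
1/d = 1/(-4093/7887) = -7887/4093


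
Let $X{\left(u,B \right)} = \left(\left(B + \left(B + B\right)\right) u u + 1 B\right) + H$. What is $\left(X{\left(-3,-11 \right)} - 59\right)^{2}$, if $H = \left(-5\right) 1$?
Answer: $138384$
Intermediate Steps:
$H = -5$
$X{\left(u,B \right)} = -5 + B + 3 B u^{2}$ ($X{\left(u,B \right)} = \left(\left(B + \left(B + B\right)\right) u u + 1 B\right) - 5 = \left(\left(B + 2 B\right) u u + B\right) - 5 = \left(3 B u u + B\right) - 5 = \left(3 B u^{2} + B\right) - 5 = \left(B + 3 B u^{2}\right) - 5 = -5 + B + 3 B u^{2}$)
$\left(X{\left(-3,-11 \right)} - 59\right)^{2} = \left(\left(-5 - 11 + 3 \left(-11\right) \left(-3\right)^{2}\right) - 59\right)^{2} = \left(\left(-5 - 11 + 3 \left(-11\right) 9\right) - 59\right)^{2} = \left(\left(-5 - 11 - 297\right) - 59\right)^{2} = \left(-313 - 59\right)^{2} = \left(-372\right)^{2} = 138384$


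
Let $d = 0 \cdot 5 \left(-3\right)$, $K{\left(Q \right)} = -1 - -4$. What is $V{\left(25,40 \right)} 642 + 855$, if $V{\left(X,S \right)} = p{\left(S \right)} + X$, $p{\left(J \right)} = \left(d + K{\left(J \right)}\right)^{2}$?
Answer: $22683$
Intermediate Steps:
$K{\left(Q \right)} = 3$ ($K{\left(Q \right)} = -1 + 4 = 3$)
$d = 0$ ($d = 0 \left(-3\right) = 0$)
$p{\left(J \right)} = 9$ ($p{\left(J \right)} = \left(0 + 3\right)^{2} = 3^{2} = 9$)
$V{\left(X,S \right)} = 9 + X$
$V{\left(25,40 \right)} 642 + 855 = \left(9 + 25\right) 642 + 855 = 34 \cdot 642 + 855 = 21828 + 855 = 22683$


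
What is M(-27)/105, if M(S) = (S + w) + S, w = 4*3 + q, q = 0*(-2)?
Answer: -⅖ ≈ -0.40000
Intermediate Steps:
q = 0
w = 12 (w = 4*3 + 0 = 12 + 0 = 12)
M(S) = 12 + 2*S (M(S) = (S + 12) + S = (12 + S) + S = 12 + 2*S)
M(-27)/105 = (12 + 2*(-27))/105 = (12 - 54)*(1/105) = -42*1/105 = -⅖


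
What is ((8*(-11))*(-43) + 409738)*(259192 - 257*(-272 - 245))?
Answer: 162125848842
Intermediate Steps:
((8*(-11))*(-43) + 409738)*(259192 - 257*(-272 - 245)) = (-88*(-43) + 409738)*(259192 - 257*(-517)) = (3784 + 409738)*(259192 + 132869) = 413522*392061 = 162125848842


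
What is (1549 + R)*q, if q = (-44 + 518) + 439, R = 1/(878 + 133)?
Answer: 1429794520/1011 ≈ 1.4142e+6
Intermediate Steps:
R = 1/1011 ≈ 0.00098912
q = 913 (q = 474 + 439 = 913)
(1549 + R)*q = (1549 + 1/1011)*913 = (1566040/1011)*913 = 1429794520/1011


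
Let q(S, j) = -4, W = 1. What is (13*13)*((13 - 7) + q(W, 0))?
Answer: 338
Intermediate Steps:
(13*13)*((13 - 7) + q(W, 0)) = (13*13)*((13 - 7) - 4) = 169*(6 - 4) = 169*2 = 338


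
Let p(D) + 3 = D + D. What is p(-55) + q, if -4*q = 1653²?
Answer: -2732861/4 ≈ -6.8322e+5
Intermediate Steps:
p(D) = -3 + 2*D (p(D) = -3 + (D + D) = -3 + 2*D)
q = -2732409/4 (q = -¼*1653² = -¼*2732409 = -2732409/4 ≈ -6.8310e+5)
p(-55) + q = (-3 + 2*(-55)) - 2732409/4 = (-3 - 110) - 2732409/4 = -113 - 2732409/4 = -2732861/4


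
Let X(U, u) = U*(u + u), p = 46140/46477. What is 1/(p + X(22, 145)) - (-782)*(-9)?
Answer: -2087255390723/296569400 ≈ -7038.0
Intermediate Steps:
p = 46140/46477 (p = 46140*(1/46477) = 46140/46477 ≈ 0.99275)
X(U, u) = 2*U*u (X(U, u) = U*(2*u) = 2*U*u)
1/(p + X(22, 145)) - (-782)*(-9) = 1/(46140/46477 + 2*22*145) - (-782)*(-9) = 1/(46140/46477 + 6380) - 1*7038 = 1/(296569400/46477) - 7038 = 46477/296569400 - 7038 = -2087255390723/296569400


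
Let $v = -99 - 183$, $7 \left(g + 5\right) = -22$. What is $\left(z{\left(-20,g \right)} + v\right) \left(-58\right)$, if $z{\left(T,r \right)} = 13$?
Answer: $15602$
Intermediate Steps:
$g = - \frac{57}{7}$ ($g = -5 + \frac{1}{7} \left(-22\right) = -5 - \frac{22}{7} = - \frac{57}{7} \approx -8.1429$)
$v = -282$ ($v = -99 - 183 = -282$)
$\left(z{\left(-20,g \right)} + v\right) \left(-58\right) = \left(13 - 282\right) \left(-58\right) = \left(-269\right) \left(-58\right) = 15602$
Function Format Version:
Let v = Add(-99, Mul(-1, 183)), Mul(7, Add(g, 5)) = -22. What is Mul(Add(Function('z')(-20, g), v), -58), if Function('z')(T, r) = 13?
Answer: 15602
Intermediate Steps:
g = Rational(-57, 7) (g = Add(-5, Mul(Rational(1, 7), -22)) = Add(-5, Rational(-22, 7)) = Rational(-57, 7) ≈ -8.1429)
v = -282 (v = Add(-99, -183) = -282)
Mul(Add(Function('z')(-20, g), v), -58) = Mul(Add(13, -282), -58) = Mul(-269, -58) = 15602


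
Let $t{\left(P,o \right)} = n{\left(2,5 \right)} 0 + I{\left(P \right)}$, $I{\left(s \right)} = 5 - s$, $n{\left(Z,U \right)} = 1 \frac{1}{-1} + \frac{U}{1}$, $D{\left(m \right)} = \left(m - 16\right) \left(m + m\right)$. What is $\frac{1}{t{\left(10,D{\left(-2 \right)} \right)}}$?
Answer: $- \frac{1}{5} \approx -0.2$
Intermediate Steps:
$D{\left(m \right)} = 2 m \left(-16 + m\right)$ ($D{\left(m \right)} = \left(-16 + m\right) 2 m = 2 m \left(-16 + m\right)$)
$n{\left(Z,U \right)} = -1 + U$ ($n{\left(Z,U \right)} = 1 \left(-1\right) + U 1 = -1 + U$)
$t{\left(P,o \right)} = 5 - P$ ($t{\left(P,o \right)} = \left(-1 + 5\right) 0 - \left(-5 + P\right) = 4 \cdot 0 - \left(-5 + P\right) = 0 - \left(-5 + P\right) = 5 - P$)
$\frac{1}{t{\left(10,D{\left(-2 \right)} \right)}} = \frac{1}{5 - 10} = \frac{1}{-5} = - \frac{1}{5}$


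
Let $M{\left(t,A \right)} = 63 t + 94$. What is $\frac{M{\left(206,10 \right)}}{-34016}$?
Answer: $- \frac{817}{2126} \approx -0.38429$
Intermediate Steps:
$M{\left(t,A \right)} = 94 + 63 t$
$\frac{M{\left(206,10 \right)}}{-34016} = \frac{94 + 63 \cdot 206}{-34016} = \left(94 + 12978\right) \left(- \frac{1}{34016}\right) = 13072 \left(- \frac{1}{34016}\right) = - \frac{817}{2126}$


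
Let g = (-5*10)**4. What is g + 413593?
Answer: 6663593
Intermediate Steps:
g = 6250000 (g = (-50)**4 = 6250000)
g + 413593 = 6250000 + 413593 = 6663593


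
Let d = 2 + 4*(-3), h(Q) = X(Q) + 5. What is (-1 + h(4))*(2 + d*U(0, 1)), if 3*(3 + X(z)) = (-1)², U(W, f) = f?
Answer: -32/3 ≈ -10.667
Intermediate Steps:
X(z) = -8/3 (X(z) = -3 + (⅓)*(-1)² = -3 + (⅓)*1 = -3 + ⅓ = -8/3)
h(Q) = 7/3 (h(Q) = -8/3 + 5 = 7/3)
d = -10 (d = 2 - 12 = -10)
(-1 + h(4))*(2 + d*U(0, 1)) = (-1 + 7/3)*(2 - 10*1) = 4*(2 - 10)/3 = (4/3)*(-8) = -32/3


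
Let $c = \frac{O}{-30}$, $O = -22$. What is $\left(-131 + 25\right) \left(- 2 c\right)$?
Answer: $\frac{2332}{15} \approx 155.47$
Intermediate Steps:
$c = \frac{11}{15}$ ($c = - \frac{22}{-30} = \left(-22\right) \left(- \frac{1}{30}\right) = \frac{11}{15} \approx 0.73333$)
$\left(-131 + 25\right) \left(- 2 c\right) = \left(-131 + 25\right) \left(\left(-2\right) \frac{11}{15}\right) = \left(-106\right) \left(- \frac{22}{15}\right) = \frac{2332}{15}$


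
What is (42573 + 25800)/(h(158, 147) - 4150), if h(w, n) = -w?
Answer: -22791/1436 ≈ -15.871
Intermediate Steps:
(42573 + 25800)/(h(158, 147) - 4150) = (42573 + 25800)/(-1*158 - 4150) = 68373/(-158 - 4150) = 68373/(-4308) = 68373*(-1/4308) = -22791/1436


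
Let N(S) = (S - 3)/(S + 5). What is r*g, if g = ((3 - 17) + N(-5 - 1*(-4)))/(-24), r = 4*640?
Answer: 1600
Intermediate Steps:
N(S) = (-3 + S)/(5 + S)
r = 2560
g = 5/8 (g = ((3 - 17) + (-3 + (-5 - 1*(-4)))/(5 + (-5 - 1*(-4))))/(-24) = (-14 + (-3 + (-5 + 4))/(5 + (-5 + 4)))*(-1/24) = (-14 + (-3 - 1)/(5 - 1))*(-1/24) = (-14 - 4/4)*(-1/24) = (-14 + (¼)*(-4))*(-1/24) = (-14 - 1)*(-1/24) = -15*(-1/24) = 5/8 ≈ 0.62500)
r*g = 2560*(5/8) = 1600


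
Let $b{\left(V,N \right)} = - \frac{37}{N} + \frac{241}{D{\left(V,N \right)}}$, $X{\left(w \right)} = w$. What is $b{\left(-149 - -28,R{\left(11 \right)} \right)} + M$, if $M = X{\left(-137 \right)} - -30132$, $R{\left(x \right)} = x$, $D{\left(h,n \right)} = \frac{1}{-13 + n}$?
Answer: $\frac{324606}{11} \approx 29510.0$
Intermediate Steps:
$b{\left(V,N \right)} = -3133 - \frac{37}{N} + 241 N$ ($b{\left(V,N \right)} = - \frac{37}{N} + \frac{241}{\frac{1}{-13 + N}} = - \frac{37}{N} + 241 \left(-13 + N\right) = - \frac{37}{N} + \left(-3133 + 241 N\right) = -3133 - \frac{37}{N} + 241 N$)
$M = 29995$ ($M = -137 - -30132 = -137 + 30132 = 29995$)
$b{\left(-149 - -28,R{\left(11 \right)} \right)} + M = \left(-3133 - \frac{37}{11} + 241 \cdot 11\right) + 29995 = \left(-3133 - \frac{37}{11} + 2651\right) + 29995 = - \frac{5339}{11} + 29995 = \frac{324606}{11}$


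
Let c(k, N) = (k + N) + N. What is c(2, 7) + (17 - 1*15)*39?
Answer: 94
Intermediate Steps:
c(k, N) = k + 2*N (c(k, N) = (N + k) + N = k + 2*N)
c(2, 7) + (17 - 1*15)*39 = (2 + 2*7) + (17 - 1*15)*39 = (2 + 14) + (17 - 15)*39 = 16 + 2*39 = 16 + 78 = 94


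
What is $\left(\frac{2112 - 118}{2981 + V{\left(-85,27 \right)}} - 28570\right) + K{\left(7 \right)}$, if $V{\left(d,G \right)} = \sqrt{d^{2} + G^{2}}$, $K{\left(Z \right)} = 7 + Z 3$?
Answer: $- \frac{253401548480}{8878407} - \frac{1994 \sqrt{7954}}{8878407} \approx -28541.0$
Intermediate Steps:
$K{\left(Z \right)} = 7 + 3 Z$
$V{\left(d,G \right)} = \sqrt{G^{2} + d^{2}}$
$\left(\frac{2112 - 118}{2981 + V{\left(-85,27 \right)}} - 28570\right) + K{\left(7 \right)} = \left(\frac{2112 - 118}{2981 + \sqrt{27^{2} + \left(-85\right)^{2}}} - 28570\right) + \left(7 + 3 \cdot 7\right) = \left(\frac{1994}{2981 + \sqrt{729 + 7225}} - 28570\right) + \left(7 + 21\right) = \left(\frac{1994}{2981 + \sqrt{7954}} - 28570\right) + 28 = \left(-28570 + \frac{1994}{2981 + \sqrt{7954}}\right) + 28 = -28542 + \frac{1994}{2981 + \sqrt{7954}}$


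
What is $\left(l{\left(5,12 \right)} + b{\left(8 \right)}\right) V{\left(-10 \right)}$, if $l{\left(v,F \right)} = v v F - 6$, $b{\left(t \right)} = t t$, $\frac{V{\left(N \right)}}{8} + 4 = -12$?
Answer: $-45824$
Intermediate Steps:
$V{\left(N \right)} = -128$ ($V{\left(N \right)} = -32 + 8 \left(-12\right) = -32 - 96 = -128$)
$b{\left(t \right)} = t^{2}$
$l{\left(v,F \right)} = -6 + F v^{2}$ ($l{\left(v,F \right)} = v^{2} F - 6 = F v^{2} - 6 = -6 + F v^{2}$)
$\left(l{\left(5,12 \right)} + b{\left(8 \right)}\right) V{\left(-10 \right)} = \left(\left(-6 + 12 \cdot 5^{2}\right) + 8^{2}\right) \left(-128\right) = \left(\left(-6 + 12 \cdot 25\right) + 64\right) \left(-128\right) = \left(\left(-6 + 300\right) + 64\right) \left(-128\right) = \left(294 + 64\right) \left(-128\right) = 358 \left(-128\right) = -45824$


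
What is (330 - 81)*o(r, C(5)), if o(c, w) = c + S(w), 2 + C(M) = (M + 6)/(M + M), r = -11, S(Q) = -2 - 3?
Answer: -3984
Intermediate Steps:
S(Q) = -5
C(M) = -2 + (6 + M)/(2*M) (C(M) = -2 + (M + 6)/(M + M) = -2 + (6 + M)/((2*M)) = -2 + (6 + M)*(1/(2*M)) = -2 + (6 + M)/(2*M))
o(c, w) = -5 + c (o(c, w) = c - 5 = -5 + c)
(330 - 81)*o(r, C(5)) = (330 - 81)*(-5 - 11) = 249*(-16) = -3984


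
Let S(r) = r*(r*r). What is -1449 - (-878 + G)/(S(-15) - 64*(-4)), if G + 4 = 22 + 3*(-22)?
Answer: -4520357/3119 ≈ -1449.3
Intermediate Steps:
G = -48 (G = -4 + (22 + 3*(-22)) = -4 + (22 - 66) = -4 - 44 = -48)
S(r) = r**3 (S(r) = r*r**2 = r**3)
-1449 - (-878 + G)/(S(-15) - 64*(-4)) = -1449 - (-878 - 48)/((-15)**3 - 64*(-4)) = -1449 - (-926)/(-3375 + 256) = -1449 - (-926)/(-3119) = -1449 - (-926)*(-1)/3119 = -1449 - 1*926/3119 = -1449 - 926/3119 = -4520357/3119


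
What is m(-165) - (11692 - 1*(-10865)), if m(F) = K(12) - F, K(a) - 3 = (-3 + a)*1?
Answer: -22380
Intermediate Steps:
K(a) = a (K(a) = 3 + (-3 + a)*1 = 3 + (-3 + a) = a)
m(F) = 12 - F
m(-165) - (11692 - 1*(-10865)) = (12 - 1*(-165)) - (11692 - 1*(-10865)) = (12 + 165) - (11692 + 10865) = 177 - 1*22557 = 177 - 22557 = -22380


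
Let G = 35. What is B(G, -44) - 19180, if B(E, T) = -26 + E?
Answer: -19171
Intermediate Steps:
B(G, -44) - 19180 = (-26 + 35) - 19180 = 9 - 19180 = -19171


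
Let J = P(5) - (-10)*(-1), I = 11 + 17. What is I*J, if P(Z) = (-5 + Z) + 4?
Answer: -168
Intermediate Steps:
P(Z) = -1 + Z
I = 28
J = -6 (J = (-1 + 5) - (-10)*(-1) = 4 - 10*1 = 4 - 10 = -6)
I*J = 28*(-6) = -168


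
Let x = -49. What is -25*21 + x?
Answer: -574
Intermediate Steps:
-25*21 + x = -25*21 - 49 = -525 - 49 = -574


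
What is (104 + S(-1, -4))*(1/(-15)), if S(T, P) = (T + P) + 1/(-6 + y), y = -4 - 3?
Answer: -1286/195 ≈ -6.5949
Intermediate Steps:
y = -7
S(T, P) = -1/13 + P + T (S(T, P) = (T + P) + 1/(-6 - 7) = (P + T) + 1/(-13) = (P + T) - 1/13 = -1/13 + P + T)
(104 + S(-1, -4))*(1/(-15)) = (104 + (-1/13 - 4 - 1))*(1/(-15)) = (104 - 66/13)*(1*(-1/15)) = (1286/13)*(-1/15) = -1286/195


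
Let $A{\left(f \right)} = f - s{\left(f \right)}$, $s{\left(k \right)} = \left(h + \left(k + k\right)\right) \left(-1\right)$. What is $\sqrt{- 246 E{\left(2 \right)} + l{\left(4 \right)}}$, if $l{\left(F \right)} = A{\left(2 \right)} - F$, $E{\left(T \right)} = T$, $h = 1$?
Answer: $i \sqrt{489} \approx 22.113 i$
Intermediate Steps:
$s{\left(k \right)} = -1 - 2 k$ ($s{\left(k \right)} = \left(1 + \left(k + k\right)\right) \left(-1\right) = \left(1 + 2 k\right) \left(-1\right) = -1 - 2 k$)
$A{\left(f \right)} = 1 + 3 f$ ($A{\left(f \right)} = f - \left(-1 - 2 f\right) = f + \left(1 + 2 f\right) = 1 + 3 f$)
$l{\left(F \right)} = 7 - F$ ($l{\left(F \right)} = \left(1 + 3 \cdot 2\right) - F = \left(1 + 6\right) - F = 7 - F$)
$\sqrt{- 246 E{\left(2 \right)} + l{\left(4 \right)}} = \sqrt{\left(-246\right) 2 + \left(7 - 4\right)} = \sqrt{-492 + \left(7 - 4\right)} = \sqrt{-492 + 3} = \sqrt{-489} = i \sqrt{489}$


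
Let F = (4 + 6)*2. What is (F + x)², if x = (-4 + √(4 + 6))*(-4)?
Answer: 1456 - 288*√10 ≈ 545.26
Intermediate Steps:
F = 20 (F = 10*2 = 20)
x = 16 - 4*√10 (x = (-4 + √10)*(-4) = 16 - 4*√10 ≈ 3.3509)
(F + x)² = (20 + (16 - 4*√10))² = (36 - 4*√10)²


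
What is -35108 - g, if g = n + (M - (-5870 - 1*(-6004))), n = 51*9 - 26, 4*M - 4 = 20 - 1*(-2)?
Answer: -70827/2 ≈ -35414.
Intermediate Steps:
M = 13/2 (M = 1 + (20 - 1*(-2))/4 = 1 + (20 + 2)/4 = 1 + (¼)*22 = 1 + 11/2 = 13/2 ≈ 6.5000)
n = 433 (n = 459 - 26 = 433)
g = 611/2 (g = 433 + (13/2 - (-5870 - 1*(-6004))) = 433 + (13/2 - (-5870 + 6004)) = 433 + (13/2 - 1*134) = 433 + (13/2 - 134) = 433 - 255/2 = 611/2 ≈ 305.50)
-35108 - g = -35108 - 1*611/2 = -35108 - 611/2 = -70827/2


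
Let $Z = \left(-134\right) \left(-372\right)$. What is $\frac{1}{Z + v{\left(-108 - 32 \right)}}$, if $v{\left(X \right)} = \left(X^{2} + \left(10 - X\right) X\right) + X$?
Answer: $\frac{1}{48308} \approx 2.0701 \cdot 10^{-5}$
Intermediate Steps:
$v{\left(X \right)} = X + X^{2} + X \left(10 - X\right)$ ($v{\left(X \right)} = \left(X^{2} + X \left(10 - X\right)\right) + X = X + X^{2} + X \left(10 - X\right)$)
$Z = 49848$
$\frac{1}{Z + v{\left(-108 - 32 \right)}} = \frac{1}{49848 + 11 \left(-108 - 32\right)} = \frac{1}{49848 + 11 \left(-140\right)} = \frac{1}{49848 - 1540} = \frac{1}{48308}$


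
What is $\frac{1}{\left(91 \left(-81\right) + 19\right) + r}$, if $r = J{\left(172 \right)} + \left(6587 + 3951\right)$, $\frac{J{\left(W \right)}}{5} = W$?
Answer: $\frac{1}{4046} \approx 0.00024716$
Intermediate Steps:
$J{\left(W \right)} = 5 W$
$r = 11398$ ($r = 5 \cdot 172 + \left(6587 + 3951\right) = 860 + 10538 = 11398$)
$\frac{1}{\left(91 \left(-81\right) + 19\right) + r} = \frac{1}{\left(91 \left(-81\right) + 19\right) + 11398} = \frac{1}{\left(-7371 + 19\right) + 11398} = \frac{1}{-7352 + 11398} = \frac{1}{4046}$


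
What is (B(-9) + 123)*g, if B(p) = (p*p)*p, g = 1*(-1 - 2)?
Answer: 1818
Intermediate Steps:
g = -3 (g = 1*(-3) = -3)
B(p) = p³ (B(p) = p²*p = p³)
(B(-9) + 123)*g = ((-9)³ + 123)*(-3) = (-729 + 123)*(-3) = -606*(-3) = 1818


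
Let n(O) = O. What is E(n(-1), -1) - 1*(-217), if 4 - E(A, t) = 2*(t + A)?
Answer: 225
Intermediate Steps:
E(A, t) = 4 - 2*A - 2*t (E(A, t) = 4 - 2*(t + A) = 4 - 2*(A + t) = 4 - (2*A + 2*t) = 4 + (-2*A - 2*t) = 4 - 2*A - 2*t)
E(n(-1), -1) - 1*(-217) = (4 - 2*(-1) - 2*(-1)) - 1*(-217) = (4 + 2 + 2) + 217 = 8 + 217 = 225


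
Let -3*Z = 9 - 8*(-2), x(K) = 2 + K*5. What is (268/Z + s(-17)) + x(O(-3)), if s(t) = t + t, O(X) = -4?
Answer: -2104/25 ≈ -84.160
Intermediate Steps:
x(K) = 2 + 5*K
Z = -25/3 (Z = -(9 - 8*(-2))/3 = -(9 + 16)/3 = -⅓*25 = -25/3 ≈ -8.3333)
s(t) = 2*t
(268/Z + s(-17)) + x(O(-3)) = (268/(-25/3) + 2*(-17)) + (2 + 5*(-4)) = (268*(-3/25) - 34) + (2 - 20) = (-804/25 - 34) - 18 = -1654/25 - 18 = -2104/25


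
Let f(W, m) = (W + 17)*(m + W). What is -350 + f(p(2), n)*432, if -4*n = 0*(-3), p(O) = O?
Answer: 16066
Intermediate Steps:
n = 0 (n = -0*(-3) = -¼*0 = 0)
f(W, m) = (17 + W)*(W + m)
-350 + f(p(2), n)*432 = -350 + (2² + 17*2 + 17*0 + 2*0)*432 = -350 + (4 + 34 + 0 + 0)*432 = -350 + 38*432 = -350 + 16416 = 16066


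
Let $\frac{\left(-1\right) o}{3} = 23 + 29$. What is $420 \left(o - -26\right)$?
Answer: $-54600$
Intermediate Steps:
$o = -156$ ($o = - 3 \left(23 + 29\right) = \left(-3\right) 52 = -156$)
$420 \left(o - -26\right) = 420 \left(-156 - -26\right) = 420 \left(-156 + 26\right) = 420 \left(-130\right) = -54600$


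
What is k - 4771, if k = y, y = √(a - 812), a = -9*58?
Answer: -4771 + I*√1334 ≈ -4771.0 + 36.524*I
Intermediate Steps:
a = -522
y = I*√1334 (y = √(-522 - 812) = √(-1334) = I*√1334 ≈ 36.524*I)
k = I*√1334 ≈ 36.524*I
k - 4771 = I*√1334 - 4771 = -4771 + I*√1334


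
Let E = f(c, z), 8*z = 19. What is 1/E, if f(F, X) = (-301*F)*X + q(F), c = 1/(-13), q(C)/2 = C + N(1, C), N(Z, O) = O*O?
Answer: 1352/74155 ≈ 0.018232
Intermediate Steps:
N(Z, O) = O**2
q(C) = 2*C + 2*C**2 (q(C) = 2*(C + C**2) = 2*C + 2*C**2)
c = -1/13 ≈ -0.076923
z = 19/8 (z = (1/8)*19 = 19/8 ≈ 2.3750)
f(F, X) = -301*F*X + 2*F*(1 + F) (f(F, X) = (-301*F)*X + 2*F*(1 + F) = -301*F*X + 2*F*(1 + F))
E = 74155/1352 (E = -(2 - 301*19/8 + 2*(-1/13))/13 = -(2 - 5719/8 - 2/13)/13 = -1/13*(-74155/104) = 74155/1352 ≈ 54.848)
1/E = 1/(74155/1352) = 1352/74155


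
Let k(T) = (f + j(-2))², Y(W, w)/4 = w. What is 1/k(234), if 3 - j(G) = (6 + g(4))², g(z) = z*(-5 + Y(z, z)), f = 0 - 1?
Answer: 1/6240004 ≈ 1.6026e-7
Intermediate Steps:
Y(W, w) = 4*w
f = -1
g(z) = z*(-5 + 4*z)
j(G) = -2497 (j(G) = 3 - (6 + 4*(-5 + 4*4))² = 3 - (6 + 4*(-5 + 16))² = 3 - (6 + 4*11)² = 3 - (6 + 44)² = 3 - 1*50² = 3 - 1*2500 = 3 - 2500 = -2497)
k(T) = 6240004 (k(T) = (-1 - 2497)² = (-2498)² = 6240004)
1/k(234) = 1/6240004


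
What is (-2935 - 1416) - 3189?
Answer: -7540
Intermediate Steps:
(-2935 - 1416) - 3189 = -4351 - 3189 = -7540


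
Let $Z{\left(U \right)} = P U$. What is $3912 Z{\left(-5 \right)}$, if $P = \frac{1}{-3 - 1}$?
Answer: $4890$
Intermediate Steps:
$P = - \frac{1}{4}$ ($P = \frac{1}{-4} = - \frac{1}{4} \approx -0.25$)
$Z{\left(U \right)} = - \frac{U}{4}$
$3912 Z{\left(-5 \right)} = 3912 \left(\left(- \frac{1}{4}\right) \left(-5\right)\right) = 3912 \cdot \frac{5}{4} = 4890$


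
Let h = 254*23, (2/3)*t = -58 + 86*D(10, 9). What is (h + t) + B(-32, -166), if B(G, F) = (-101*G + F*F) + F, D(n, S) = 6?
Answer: 37151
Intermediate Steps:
B(G, F) = F + F² - 101*G (B(G, F) = (-101*G + F²) + F = (F² - 101*G) + F = F + F² - 101*G)
t = 687 (t = 3*(-58 + 86*6)/2 = 3*(-58 + 516)/2 = (3/2)*458 = 687)
h = 5842
(h + t) + B(-32, -166) = (5842 + 687) + (-166 + (-166)² - 101*(-32)) = 6529 + (-166 + 27556 + 3232) = 6529 + 30622 = 37151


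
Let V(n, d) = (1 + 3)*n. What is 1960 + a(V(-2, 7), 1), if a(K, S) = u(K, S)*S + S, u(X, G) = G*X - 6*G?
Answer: 1947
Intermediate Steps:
u(X, G) = -6*G + G*X
V(n, d) = 4*n
a(K, S) = S + S²*(-6 + K) (a(K, S) = (S*(-6 + K))*S + S = S²*(-6 + K) + S = S + S²*(-6 + K))
1960 + a(V(-2, 7), 1) = 1960 + 1*(1 + 1*(-6 + 4*(-2))) = 1960 + 1*(1 + 1*(-6 - 8)) = 1960 + 1*(1 + 1*(-14)) = 1960 + 1*(1 - 14) = 1960 + 1*(-13) = 1960 - 13 = 1947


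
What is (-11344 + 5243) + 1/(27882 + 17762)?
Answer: -278474043/45644 ≈ -6101.0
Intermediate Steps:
(-11344 + 5243) + 1/(27882 + 17762) = -6101 + 1/45644 = -278474043/45644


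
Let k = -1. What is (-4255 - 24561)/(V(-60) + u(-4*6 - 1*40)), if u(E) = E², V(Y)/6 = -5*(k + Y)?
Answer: -14408/2963 ≈ -4.8626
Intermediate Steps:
V(Y) = 30 - 30*Y (V(Y) = 6*(-5*(-1 + Y)) = 6*(5 - 5*Y) = 30 - 30*Y)
(-4255 - 24561)/(V(-60) + u(-4*6 - 1*40)) = (-4255 - 24561)/((30 - 30*(-60)) + (-4*6 - 1*40)²) = -28816/((30 + 1800) + (-24 - 40)²) = -28816/(1830 + (-64)²) = -28816/(1830 + 4096) = -28816/5926 = -28816*1/5926 = -14408/2963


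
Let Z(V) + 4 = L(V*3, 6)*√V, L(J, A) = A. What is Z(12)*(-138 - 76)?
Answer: 856 - 2568*√3 ≈ -3591.9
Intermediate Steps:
Z(V) = -4 + 6*√V
Z(12)*(-138 - 76) = (-4 + 6*√12)*(-138 - 76) = (-4 + 6*(2*√3))*(-214) = (-4 + 12*√3)*(-214) = 856 - 2568*√3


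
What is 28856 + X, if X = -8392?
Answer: 20464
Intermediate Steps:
28856 + X = 28856 - 8392 = 20464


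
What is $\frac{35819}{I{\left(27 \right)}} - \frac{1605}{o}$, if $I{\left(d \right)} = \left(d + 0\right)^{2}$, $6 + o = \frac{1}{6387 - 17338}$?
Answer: $\frac{15166721828}{47900403} \approx 316.63$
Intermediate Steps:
$o = - \frac{65707}{10951}$ ($o = -6 + \frac{1}{6387 - 17338} = -6 + \frac{1}{-10951} = -6 - \frac{1}{10951} = - \frac{65707}{10951} \approx -6.0001$)
$I{\left(d \right)} = d^{2}$
$\frac{35819}{I{\left(27 \right)}} - \frac{1605}{o} = \frac{35819}{27^{2}} - \frac{1605}{- \frac{65707}{10951}} = \frac{35819}{729} - - \frac{17576355}{65707} = 35819 \cdot \frac{1}{729} + \frac{17576355}{65707} = \frac{35819}{729} + \frac{17576355}{65707} = \frac{15166721828}{47900403}$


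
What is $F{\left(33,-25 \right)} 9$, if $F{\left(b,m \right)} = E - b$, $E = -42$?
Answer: $-675$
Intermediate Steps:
$F{\left(b,m \right)} = -42 - b$
$F{\left(33,-25 \right)} 9 = \left(-42 - 33\right) 9 = \left(-75\right) 9 = -675$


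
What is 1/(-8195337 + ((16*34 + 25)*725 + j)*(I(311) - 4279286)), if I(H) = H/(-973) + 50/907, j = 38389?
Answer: -882511/1702891709454224929 ≈ -5.1824e-13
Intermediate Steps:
I(H) = 50/907 - H/973 (I(H) = H*(-1/973) + 50*(1/907) = -H/973 + 50/907 = 50/907 - H/973)
1/(-8195337 + ((16*34 + 25)*725 + j)*(I(311) - 4279286)) = 1/(-8195337 + ((16*34 + 25)*725 + 38389)*((50/907 - 1/973*311) - 4279286)) = 1/(-8195337 + ((544 + 25)*725 + 38389)*((50/907 - 311/973) - 4279286)) = 1/(-8195337 + (569*725 + 38389)*(-233427/882511 - 4279286)) = 1/(-8195337 + (412525 + 38389)*(-3776517200573/882511)) = 1/(-8195337 + 450914*(-3776517200573/882511)) = 1/(-8195337 - 1702884476979173722/882511) = 1/(-1702891709454224929/882511) = -882511/1702891709454224929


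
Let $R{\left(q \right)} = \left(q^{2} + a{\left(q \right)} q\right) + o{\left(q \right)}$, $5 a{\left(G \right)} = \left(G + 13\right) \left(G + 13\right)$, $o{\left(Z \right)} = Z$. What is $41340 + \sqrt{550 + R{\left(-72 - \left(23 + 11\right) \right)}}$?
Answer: $41340 + \frac{i \sqrt{4291970}}{5} \approx 41340.0 + 414.34 i$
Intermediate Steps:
$a{\left(G \right)} = \frac{\left(13 + G\right)^{2}}{5}$ ($a{\left(G \right)} = \frac{\left(G + 13\right) \left(G + 13\right)}{5} = \frac{\left(13 + G\right) \left(13 + G\right)}{5} = \frac{\left(13 + G\right)^{2}}{5}$)
$R{\left(q \right)} = q + q^{2} + \frac{q \left(13 + q\right)^{2}}{5}$ ($R{\left(q \right)} = \left(q^{2} + \frac{\left(13 + q\right)^{2}}{5} q\right) + q = \left(q^{2} + \frac{q \left(13 + q\right)^{2}}{5}\right) + q = q + q^{2} + \frac{q \left(13 + q\right)^{2}}{5}$)
$41340 + \sqrt{550 + R{\left(-72 - \left(23 + 11\right) \right)}} = 41340 + \sqrt{550 + \frac{\left(-72 - \left(23 + 11\right)\right) \left(174 + \left(-72 - \left(23 + 11\right)\right)^{2} + 31 \left(-72 - \left(23 + 11\right)\right)\right)}{5}} = 41340 + \sqrt{550 + \frac{\left(-72 - 34\right) \left(174 + \left(-72 - 34\right)^{2} + 31 \left(-72 - 34\right)\right)}{5}} = 41340 + \sqrt{550 + \frac{1}{5} \left(-106\right) \left(174 + \left(-106\right)^{2} + 31 \left(-106\right)\right)} = 41340 + \sqrt{550 + \frac{1}{5} \left(-106\right) \left(174 + 11236 - 3286\right)} = 41340 + \sqrt{550 + \frac{1}{5} \left(-106\right) 8124} = 41340 + \sqrt{550 - \frac{861144}{5}} = 41340 + \sqrt{- \frac{858394}{5}} = 41340 + \frac{i \sqrt{4291970}}{5}$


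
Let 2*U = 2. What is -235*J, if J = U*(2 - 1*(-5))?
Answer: -1645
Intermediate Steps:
U = 1 (U = (½)*2 = 1)
J = 7 (J = 1*(2 - 1*(-5)) = 1*(2 + 5) = 1*7 = 7)
-235*J = -235*7 = -1645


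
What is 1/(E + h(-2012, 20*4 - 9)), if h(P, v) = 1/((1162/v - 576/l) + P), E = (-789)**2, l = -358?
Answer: 25342062/15775965765593 ≈ 1.6064e-6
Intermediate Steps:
E = 622521
h(P, v) = 1/(288/179 + P + 1162/v) (h(P, v) = 1/((1162/v - 576/(-358)) + P) = 1/((1162/v - 576*(-1/358)) + P) = 1/((1162/v + 288/179) + P) = 1/((288/179 + 1162/v) + P) = 1/(288/179 + P + 1162/v))
1/(E + h(-2012, 20*4 - 9)) = 1/(622521 + 179*(20*4 - 9)/(207998 + 288*(20*4 - 9) + 179*(-2012)*(20*4 - 9))) = 1/(622521 + 179*(80 - 9)/(207998 + 288*(80 - 9) + 179*(-2012)*(80 - 9))) = 1/(622521 + 179*71/(207998 + 288*71 + 179*(-2012)*71)) = 1/(622521 + 179*71/(207998 + 20448 - 25570508)) = 1/(622521 + 179*71/(-25342062)) = 1/(622521 + 179*71*(-1/25342062)) = 1/(622521 - 12709/25342062) = 1/(15775965765593/25342062) = 25342062/15775965765593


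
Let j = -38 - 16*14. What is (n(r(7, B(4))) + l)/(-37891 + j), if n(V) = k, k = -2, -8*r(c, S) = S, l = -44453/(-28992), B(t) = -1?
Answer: 13531/1106131776 ≈ 1.2233e-5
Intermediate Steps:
j = -262 (j = -38 - 224 = -262)
l = 44453/28992 (l = -44453*(-1/28992) = 44453/28992 ≈ 1.5333)
r(c, S) = -S/8
n(V) = -2
(n(r(7, B(4))) + l)/(-37891 + j) = (-2 + 44453/28992)/(-37891 - 262) = -13531/28992/(-38153) = -13531/28992*(-1/38153) = 13531/1106131776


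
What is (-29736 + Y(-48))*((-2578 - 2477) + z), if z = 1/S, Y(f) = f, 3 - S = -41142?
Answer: 2064904605872/13715 ≈ 1.5056e+8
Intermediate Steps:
S = 41145 (S = 3 - 1*(-41142) = 3 + 41142 = 41145)
z = 1/41145 ≈ 2.4304e-5
(-29736 + Y(-48))*((-2578 - 2477) + z) = (-29736 - 48)*((-2578 - 2477) + 1/41145) = -29784*(-5055 + 1/41145) = -29784*(-207987974/41145) = 2064904605872/13715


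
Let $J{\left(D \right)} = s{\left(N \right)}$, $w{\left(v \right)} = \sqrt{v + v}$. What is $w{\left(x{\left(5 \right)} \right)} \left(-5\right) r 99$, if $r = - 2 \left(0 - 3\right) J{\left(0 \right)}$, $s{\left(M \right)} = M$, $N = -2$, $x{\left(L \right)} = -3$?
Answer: $5940 i \sqrt{6} \approx 14550.0 i$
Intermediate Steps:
$w{\left(v \right)} = \sqrt{2} \sqrt{v}$ ($w{\left(v \right)} = \sqrt{2 v} = \sqrt{2} \sqrt{v}$)
$J{\left(D \right)} = -2$
$r = -12$ ($r = - 2 \left(0 - 3\right) \left(-2\right) = \left(-2\right) \left(-3\right) \left(-2\right) = 6 \left(-2\right) = -12$)
$w{\left(x{\left(5 \right)} \right)} \left(-5\right) r 99 = \sqrt{2} \sqrt{-3} \left(-5\right) \left(-12\right) 99 = \sqrt{2} i \sqrt{3} \left(-5\right) \left(-12\right) 99 = i \sqrt{6} \left(-5\right) \left(-12\right) 99 = - 5 i \sqrt{6} \left(-12\right) 99 = 60 i \sqrt{6} \cdot 99 = 5940 i \sqrt{6}$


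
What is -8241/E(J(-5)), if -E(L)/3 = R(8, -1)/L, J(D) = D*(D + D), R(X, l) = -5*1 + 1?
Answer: -68675/2 ≈ -34338.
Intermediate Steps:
R(X, l) = -4 (R(X, l) = -5 + 1 = -4)
J(D) = 2*D² (J(D) = D*(2*D) = 2*D²)
E(L) = 12/L (E(L) = -(-12)/L = 12/L)
-8241/E(J(-5)) = -8241/(12/((2*(-5)²))) = -8241/(12/((2*25))) = -8241/(12/50) = -8241/(12*(1/50)) = -8241/6/25 = -8241*25/6 = -68675/2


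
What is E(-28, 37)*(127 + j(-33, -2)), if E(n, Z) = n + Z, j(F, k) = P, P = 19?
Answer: 1314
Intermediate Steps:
j(F, k) = 19
E(n, Z) = Z + n
E(-28, 37)*(127 + j(-33, -2)) = (37 - 28)*(127 + 19) = 9*146 = 1314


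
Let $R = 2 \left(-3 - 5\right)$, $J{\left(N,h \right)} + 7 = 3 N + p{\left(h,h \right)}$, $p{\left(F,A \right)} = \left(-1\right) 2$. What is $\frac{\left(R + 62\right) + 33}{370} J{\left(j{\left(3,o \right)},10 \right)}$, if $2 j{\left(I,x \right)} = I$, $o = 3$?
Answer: $- \frac{711}{740} \approx -0.96081$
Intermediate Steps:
$j{\left(I,x \right)} = \frac{I}{2}$
$p{\left(F,A \right)} = -2$
$J{\left(N,h \right)} = -9 + 3 N$ ($J{\left(N,h \right)} = -7 + \left(3 N - 2\right) = -7 + \left(-2 + 3 N\right) = -9 + 3 N$)
$R = -16$ ($R = 2 \left(-8\right) = -16$)
$\frac{\left(R + 62\right) + 33}{370} J{\left(j{\left(3,o \right)},10 \right)} = \frac{\left(-16 + 62\right) + 33}{370} \left(-9 + 3 \cdot \frac{1}{2} \cdot 3\right) = \left(46 + 33\right) \frac{1}{370} \left(-9 + 3 \cdot \frac{3}{2}\right) = 79 \cdot \frac{1}{370} \left(-9 + \frac{9}{2}\right) = \frac{79}{370} \left(- \frac{9}{2}\right) = - \frac{711}{740}$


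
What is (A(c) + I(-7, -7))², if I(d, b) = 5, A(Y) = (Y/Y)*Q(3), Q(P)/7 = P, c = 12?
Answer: 676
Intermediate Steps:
Q(P) = 7*P
A(Y) = 21 (A(Y) = (Y/Y)*(7*3) = 1*21 = 21)
(A(c) + I(-7, -7))² = (21 + 5)² = 26² = 676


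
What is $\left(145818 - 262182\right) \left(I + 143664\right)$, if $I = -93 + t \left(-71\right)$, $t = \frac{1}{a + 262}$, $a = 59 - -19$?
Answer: $- \frac{1420050081279}{85} \approx -1.6706 \cdot 10^{10}$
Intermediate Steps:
$a = 78$ ($a = 59 + 19 = 78$)
$t = \frac{1}{340}$ ($t = \frac{1}{78 + 262} = \frac{1}{340} \approx 0.0029412$)
$I = - \frac{31691}{340}$ ($I = -93 + \frac{1}{340} \left(-71\right) = -93 - \frac{71}{340} = - \frac{31691}{340} \approx -93.209$)
$\left(145818 - 262182\right) \left(I + 143664\right) = \left(145818 - 262182\right) \left(- \frac{31691}{340} + 143664\right) = \left(-116364\right) \frac{48814069}{340} = - \frac{1420050081279}{85}$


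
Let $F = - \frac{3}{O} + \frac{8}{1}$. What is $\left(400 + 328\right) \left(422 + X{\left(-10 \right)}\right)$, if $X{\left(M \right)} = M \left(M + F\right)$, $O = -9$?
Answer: $\frac{958048}{3} \approx 3.1935 \cdot 10^{5}$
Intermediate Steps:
$F = \frac{25}{3}$ ($F = - \frac{3}{-9} + \frac{8}{1} = \left(-3\right) \left(- \frac{1}{9}\right) + 8 \cdot 1 = \frac{1}{3} + 8 = \frac{25}{3} \approx 8.3333$)
$X{\left(M \right)} = M \left(\frac{25}{3} + M\right)$ ($X{\left(M \right)} = M \left(M + \frac{25}{3}\right) = M \left(\frac{25}{3} + M\right)$)
$\left(400 + 328\right) \left(422 + X{\left(-10 \right)}\right) = \left(400 + 328\right) \left(422 + \frac{1}{3} \left(-10\right) \left(25 + 3 \left(-10\right)\right)\right) = 728 \left(422 + \frac{1}{3} \left(-10\right) \left(25 - 30\right)\right) = 728 \left(422 + \frac{1}{3} \left(-10\right) \left(-5\right)\right) = 728 \left(422 + \frac{50}{3}\right) = 728 \cdot \frac{1316}{3} = \frac{958048}{3}$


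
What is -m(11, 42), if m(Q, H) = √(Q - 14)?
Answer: -I*√3 ≈ -1.732*I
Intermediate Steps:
m(Q, H) = √(-14 + Q)
-m(11, 42) = -√(-14 + 11) = -√(-3) = -I*√3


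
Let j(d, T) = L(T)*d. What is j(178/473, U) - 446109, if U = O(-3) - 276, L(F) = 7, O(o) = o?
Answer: -211008311/473 ≈ -4.4611e+5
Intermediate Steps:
U = -279 (U = -3 - 276 = -279)
j(d, T) = 7*d
j(178/473, U) - 446109 = 7*(178/473) - 446109 = 1246/473 - 446109 = -211008311/473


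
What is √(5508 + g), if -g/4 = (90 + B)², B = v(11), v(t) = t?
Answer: 4*I*√2206 ≈ 187.87*I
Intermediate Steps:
B = 11
g = -40804 (g = -4*(90 + 11)² = -4*101² = -4*10201 = -40804)
√(5508 + g) = √(5508 - 40804) = √(-35296) = 4*I*√2206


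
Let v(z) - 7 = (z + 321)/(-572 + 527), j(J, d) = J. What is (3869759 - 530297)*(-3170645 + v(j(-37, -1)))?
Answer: -158823692887076/15 ≈ -1.0588e+13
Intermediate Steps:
v(z) = -2/15 - z/45 (v(z) = 7 + (z + 321)/(-572 + 527) = 7 + (321 + z)/(-45) = 7 + (321 + z)*(-1/45) = 7 + (-107/15 - z/45) = -2/15 - z/45)
(3869759 - 530297)*(-3170645 + v(j(-37, -1))) = (3869759 - 530297)*(-3170645 + (-2/15 - 1/45*(-37))) = 3339462*(-3170645 + (-2/15 + 37/45)) = 3339462*(-3170645 + 31/45) = 3339462*(-142678994/45) = -158823692887076/15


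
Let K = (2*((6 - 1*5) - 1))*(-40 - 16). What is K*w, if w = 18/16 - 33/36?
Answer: 0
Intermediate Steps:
K = 0 (K = (2*((6 - 5) - 1))*(-56) = (2*(1 - 1))*(-56) = (2*0)*(-56) = 0*(-56) = 0)
w = 5/24 (w = 18*(1/16) - 33*1/36 = 9/8 - 11/12 = 5/24 ≈ 0.20833)
K*w = 0*(5/24) = 0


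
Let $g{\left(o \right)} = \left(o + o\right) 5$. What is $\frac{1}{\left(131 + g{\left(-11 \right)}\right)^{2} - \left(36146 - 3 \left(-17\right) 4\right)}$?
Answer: $- \frac{1}{35909} \approx -2.7848 \cdot 10^{-5}$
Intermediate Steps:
$g{\left(o \right)} = 10 o$ ($g{\left(o \right)} = 2 o 5 = 10 o$)
$\frac{1}{\left(131 + g{\left(-11 \right)}\right)^{2} - \left(36146 - 3 \left(-17\right) 4\right)} = \frac{1}{\left(131 + 10 \left(-11\right)\right)^{2} - \left(36146 - 3 \left(-17\right) 4\right)} = \frac{1}{\left(131 - 110\right)^{2} - 36350} = \frac{1}{21^{2} - 36350} = \frac{1}{441 - 36350} = \frac{1}{-35909} = - \frac{1}{35909}$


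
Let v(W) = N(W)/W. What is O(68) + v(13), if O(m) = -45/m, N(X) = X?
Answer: 23/68 ≈ 0.33824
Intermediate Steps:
v(W) = 1 (v(W) = W/W = 1)
O(68) + v(13) = -45/68 + 1 = 23/68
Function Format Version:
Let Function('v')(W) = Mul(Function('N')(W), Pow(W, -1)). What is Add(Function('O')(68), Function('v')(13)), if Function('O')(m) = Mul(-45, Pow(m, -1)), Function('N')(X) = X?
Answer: Rational(23, 68) ≈ 0.33824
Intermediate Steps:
Function('v')(W) = 1 (Function('v')(W) = Mul(W, Pow(W, -1)) = 1)
Add(Function('O')(68), Function('v')(13)) = Add(Mul(-45, Pow(68, -1)), 1) = Add(Mul(-45, Rational(1, 68)), 1) = Add(Rational(-45, 68), 1) = Rational(23, 68)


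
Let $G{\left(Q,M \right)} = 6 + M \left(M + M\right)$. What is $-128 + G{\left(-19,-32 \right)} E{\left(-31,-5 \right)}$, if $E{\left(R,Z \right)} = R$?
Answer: $-63802$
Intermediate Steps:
$G{\left(Q,M \right)} = 6 + 2 M^{2}$ ($G{\left(Q,M \right)} = 6 + M 2 M = 6 + 2 M^{2}$)
$-128 + G{\left(-19,-32 \right)} E{\left(-31,-5 \right)} = -128 + \left(6 + 2 \left(-32\right)^{2}\right) \left(-31\right) = -128 + \left(6 + 2 \cdot 1024\right) \left(-31\right) = -128 + \left(6 + 2048\right) \left(-31\right) = -128 + 2054 \left(-31\right) = -128 - 63674 = -63802$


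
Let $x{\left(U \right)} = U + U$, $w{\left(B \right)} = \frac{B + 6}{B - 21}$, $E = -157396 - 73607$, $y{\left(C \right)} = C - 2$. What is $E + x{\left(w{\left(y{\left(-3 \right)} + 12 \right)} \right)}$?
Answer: $- \frac{1617034}{7} \approx -2.31 \cdot 10^{5}$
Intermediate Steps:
$y{\left(C \right)} = -2 + C$ ($y{\left(C \right)} = C - 2 = -2 + C$)
$E = -231003$
$w{\left(B \right)} = \frac{6 + B}{-21 + B}$
$x{\left(U \right)} = 2 U$
$E + x{\left(w{\left(y{\left(-3 \right)} + 12 \right)} \right)} = -231003 + 2 \frac{6 + \left(\left(-2 - 3\right) + 12\right)}{-21 + \left(\left(-2 - 3\right) + 12\right)} = -231003 + 2 \frac{6 + \left(-5 + 12\right)}{-21 + \left(-5 + 12\right)} = -231003 + 2 \frac{6 + 7}{-21 + 7} = -231003 + 2 \frac{1}{-14} \cdot 13 = -231003 + 2 \left(\left(- \frac{1}{14}\right) 13\right) = -231003 + 2 \left(- \frac{13}{14}\right) = -231003 - \frac{13}{7} = - \frac{1617034}{7}$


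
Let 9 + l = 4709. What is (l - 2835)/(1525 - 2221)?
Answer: -1865/696 ≈ -2.6796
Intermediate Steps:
l = 4700 (l = -9 + 4709 = 4700)
(l - 2835)/(1525 - 2221) = (4700 - 2835)/(1525 - 2221) = 1865/(-696) = 1865*(-1/696) = -1865/696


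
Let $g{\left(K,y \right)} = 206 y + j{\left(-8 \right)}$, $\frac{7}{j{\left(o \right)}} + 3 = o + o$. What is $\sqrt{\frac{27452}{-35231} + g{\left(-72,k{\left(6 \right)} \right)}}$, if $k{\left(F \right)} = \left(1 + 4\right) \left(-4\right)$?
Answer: $\frac{3 i \sqrt{4187325526665}}{95627} \approx 64.196 i$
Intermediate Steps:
$k{\left(F \right)} = -20$ ($k{\left(F \right)} = 5 \left(-4\right) = -20$)
$j{\left(o \right)} = \frac{7}{-3 + 2 o}$ ($j{\left(o \right)} = \frac{7}{-3 + \left(o + o\right)} = \frac{7}{-3 + 2 o}$)
$g{\left(K,y \right)} = - \frac{7}{19} + 206 y$ ($g{\left(K,y \right)} = 206 y + \frac{7}{-3 + 2 \left(-8\right)} = 206 y + \frac{7}{-3 - 16} = 206 y + \frac{7}{-19} = 206 y + 7 \left(- \frac{1}{19}\right) = 206 y - \frac{7}{19} = - \frac{7}{19} + 206 y$)
$\sqrt{\frac{27452}{-35231} + g{\left(-72,k{\left(6 \right)} \right)}} = \sqrt{\frac{27452}{-35231} + \left(- \frac{7}{19} + 206 \left(-20\right)\right)} = \sqrt{27452 \left(- \frac{1}{35231}\right) - \frac{78287}{19}} = \sqrt{- \frac{27452}{35231} - \frac{78287}{19}} = \sqrt{- \frac{2758650885}{669389}} = \frac{3 i \sqrt{4187325526665}}{95627}$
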